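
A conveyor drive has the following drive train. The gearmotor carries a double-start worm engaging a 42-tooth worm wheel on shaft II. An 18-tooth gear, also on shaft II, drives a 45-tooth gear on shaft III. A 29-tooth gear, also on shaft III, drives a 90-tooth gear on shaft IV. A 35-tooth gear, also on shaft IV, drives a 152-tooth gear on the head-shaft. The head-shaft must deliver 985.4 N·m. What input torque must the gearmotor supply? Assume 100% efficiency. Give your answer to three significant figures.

Overall ratio R = 21 × 2.5 × 3.1034 × 4.3429 = 707.59.
Input torque = output torque / R = 985.4 / 707.59 = 1.3926 N·m.

1.39 N·m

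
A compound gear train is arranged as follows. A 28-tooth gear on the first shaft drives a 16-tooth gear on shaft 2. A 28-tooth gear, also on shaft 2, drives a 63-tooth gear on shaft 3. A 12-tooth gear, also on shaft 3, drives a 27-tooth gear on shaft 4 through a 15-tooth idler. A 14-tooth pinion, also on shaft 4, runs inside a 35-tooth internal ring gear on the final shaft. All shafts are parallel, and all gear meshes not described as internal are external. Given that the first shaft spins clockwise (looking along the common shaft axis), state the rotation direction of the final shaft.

the first shaft → shaft 2: external mesh, 1 reversal → CCW.
shaft 2 → shaft 3: external mesh, 1 reversal → CW.
shaft 3 → shaft 4: driver → idler → driven is 2 external meshes, 2 reversals → CW.
shaft 4 → the final shaft: internal mesh, same direction → CW.
4 reversals in total — an even number — so the final shaft turns the same way as the first shaft.

clockwise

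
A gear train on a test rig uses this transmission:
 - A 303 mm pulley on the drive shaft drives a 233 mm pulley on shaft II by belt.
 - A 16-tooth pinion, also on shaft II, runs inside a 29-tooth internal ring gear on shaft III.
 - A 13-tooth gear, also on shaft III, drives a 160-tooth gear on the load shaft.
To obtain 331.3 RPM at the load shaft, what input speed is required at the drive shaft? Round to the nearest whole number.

5683 RPM

Overall ratio R = 0.76898 × 1.8125 × 12.308 = 17.154.
Required input speed = output speed × R = 331.3 × 17.154 = 5683.2 RPM.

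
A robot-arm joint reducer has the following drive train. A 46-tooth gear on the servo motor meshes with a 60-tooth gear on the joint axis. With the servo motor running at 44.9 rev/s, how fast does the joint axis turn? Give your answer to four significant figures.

gear mesh 60/46 = 1.3043 → 44.9/1.3043 = 34.423 rev/s

34.42 rev/s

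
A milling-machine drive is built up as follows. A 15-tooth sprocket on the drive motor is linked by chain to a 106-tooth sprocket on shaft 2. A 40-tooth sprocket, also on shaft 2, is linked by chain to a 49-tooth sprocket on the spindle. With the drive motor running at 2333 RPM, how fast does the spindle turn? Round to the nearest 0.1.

269.5 RPM

chain 106/15 = 7.0667 → 2333/7.0667 = 330.14 RPM
chain 49/40 = 1.225 → 330.14/1.225 = 269.5 RPM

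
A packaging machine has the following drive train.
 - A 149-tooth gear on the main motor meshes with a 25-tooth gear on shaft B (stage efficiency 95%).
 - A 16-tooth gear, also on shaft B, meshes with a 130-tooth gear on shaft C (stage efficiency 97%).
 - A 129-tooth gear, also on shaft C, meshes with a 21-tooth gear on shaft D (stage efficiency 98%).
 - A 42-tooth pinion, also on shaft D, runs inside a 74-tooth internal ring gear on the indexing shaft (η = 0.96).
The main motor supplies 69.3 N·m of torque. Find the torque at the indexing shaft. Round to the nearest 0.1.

23.5 N·m

After the gear mesh (25/149): 69.3 × 0.16779 × 0.95 = 11.046 N·m
After the gear mesh (130/16): 11.046 × 8.125 × 0.97 = 87.057 N·m
After the gear mesh (21/129): 87.057 × 0.16279 × 0.98 = 13.889 N·m
After the internal gear (74/42): 13.889 × 1.7619 × 0.96 = 23.492 N·m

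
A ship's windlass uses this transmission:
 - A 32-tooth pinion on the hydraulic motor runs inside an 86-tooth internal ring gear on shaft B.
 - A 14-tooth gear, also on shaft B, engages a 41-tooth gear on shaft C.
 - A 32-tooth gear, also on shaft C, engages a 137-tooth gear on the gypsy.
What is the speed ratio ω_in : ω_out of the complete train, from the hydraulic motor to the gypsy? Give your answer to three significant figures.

Each stage contributes driven/driver: internal gear 86/32 = 2.6875, gear mesh 41/14 = 2.9286, gear mesh 137/32 = 4.2812.
Overall: 2.6875 × 2.9286 × 4.2812 = 33.696.

33.7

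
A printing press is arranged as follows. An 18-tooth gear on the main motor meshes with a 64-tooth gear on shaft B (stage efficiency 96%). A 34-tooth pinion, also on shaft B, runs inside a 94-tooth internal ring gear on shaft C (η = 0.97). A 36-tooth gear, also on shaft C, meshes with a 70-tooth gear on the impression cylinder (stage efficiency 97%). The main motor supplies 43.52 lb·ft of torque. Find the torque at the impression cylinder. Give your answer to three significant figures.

751 lb·ft

gear mesh 64/18 = 3.5556 → τ = 43.52·3.5556·0.96 = 148.55 lb·ft
internal gear 94/34 = 2.7647 → τ = 148.55·2.7647·0.97 = 398.37 lb·ft
gear mesh 70/36 = 1.9444 → τ = 398.37·1.9444·0.97 = 751.37 lb·ft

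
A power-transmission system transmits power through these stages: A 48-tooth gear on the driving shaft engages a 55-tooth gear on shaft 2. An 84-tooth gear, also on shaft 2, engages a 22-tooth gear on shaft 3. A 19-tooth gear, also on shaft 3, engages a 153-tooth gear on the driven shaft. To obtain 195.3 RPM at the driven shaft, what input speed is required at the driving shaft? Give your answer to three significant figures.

472 RPM

Overall ratio R = 1.1458 × 0.2619 × 8.0526 = 2.4166.
Required input speed = output speed × R = 195.3 × 2.4166 = 471.96 RPM.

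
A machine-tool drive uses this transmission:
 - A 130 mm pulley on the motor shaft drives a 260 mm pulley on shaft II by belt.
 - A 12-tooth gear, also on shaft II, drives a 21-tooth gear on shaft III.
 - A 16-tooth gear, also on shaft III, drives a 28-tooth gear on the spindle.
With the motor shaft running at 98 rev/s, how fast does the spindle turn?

16 rev/s

belt 260/130 = 2 → 98/2 = 49 rev/s
gear mesh 21/12 = 1.75 → 49/1.75 = 28 rev/s
gear mesh 28/16 = 1.75 → 28/1.75 = 16 rev/s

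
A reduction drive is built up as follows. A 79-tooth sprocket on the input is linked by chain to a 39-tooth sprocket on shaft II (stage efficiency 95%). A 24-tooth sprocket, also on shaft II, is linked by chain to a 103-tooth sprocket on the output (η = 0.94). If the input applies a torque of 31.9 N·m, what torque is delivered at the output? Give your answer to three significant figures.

60.4 N·m

chain 39/79 = 0.49367 → τ = 31.9·0.49367·0.95 = 14.961 N·m
chain 103/24 = 4.2917 → τ = 14.961·4.2917·0.94 = 60.354 N·m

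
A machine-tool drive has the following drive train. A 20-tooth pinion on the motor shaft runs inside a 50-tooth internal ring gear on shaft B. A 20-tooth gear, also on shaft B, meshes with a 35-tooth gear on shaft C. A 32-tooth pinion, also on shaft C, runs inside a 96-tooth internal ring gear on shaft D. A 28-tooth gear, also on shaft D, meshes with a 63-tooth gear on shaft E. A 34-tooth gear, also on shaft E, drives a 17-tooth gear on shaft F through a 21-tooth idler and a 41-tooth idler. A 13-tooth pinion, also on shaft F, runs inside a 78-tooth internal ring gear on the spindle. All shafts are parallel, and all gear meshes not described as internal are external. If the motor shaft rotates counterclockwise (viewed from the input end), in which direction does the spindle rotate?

the motor shaft → shaft B: internal mesh, same direction → CCW.
shaft B → shaft C: external mesh, 1 reversal → CW.
shaft C → shaft D: internal mesh, same direction → CW.
shaft D → shaft E: external mesh, 1 reversal → CCW.
shaft E → shaft F: driver → idler → idler → driven is 3 external meshes, 3 reversals → CW.
shaft F → the spindle: internal mesh, same direction → CW.
5 reversals in total — an odd number — so the spindle turns opposite to the motor shaft.

clockwise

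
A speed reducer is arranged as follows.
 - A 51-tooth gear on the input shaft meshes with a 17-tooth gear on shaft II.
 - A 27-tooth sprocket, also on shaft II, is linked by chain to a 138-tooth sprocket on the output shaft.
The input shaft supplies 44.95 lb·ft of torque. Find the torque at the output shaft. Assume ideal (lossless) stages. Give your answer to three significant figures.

After the gear mesh (17/51): 44.95 × 0.33333 = 14.983 lb·ft
After the chain (138/27): 14.983 × 5.1111 = 76.581 lb·ft

76.6 lb·ft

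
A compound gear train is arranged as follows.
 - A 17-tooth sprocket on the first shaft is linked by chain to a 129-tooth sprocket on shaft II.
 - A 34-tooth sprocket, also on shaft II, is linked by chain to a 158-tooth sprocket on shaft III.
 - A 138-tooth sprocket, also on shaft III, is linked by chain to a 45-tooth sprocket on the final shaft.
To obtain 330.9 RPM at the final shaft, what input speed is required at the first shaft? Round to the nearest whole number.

3805 RPM

Overall ratio R = 7.5882 × 4.6471 × 0.32609 = 11.499.
Required input speed = output speed × R = 330.9 × 11.499 = 3805 RPM.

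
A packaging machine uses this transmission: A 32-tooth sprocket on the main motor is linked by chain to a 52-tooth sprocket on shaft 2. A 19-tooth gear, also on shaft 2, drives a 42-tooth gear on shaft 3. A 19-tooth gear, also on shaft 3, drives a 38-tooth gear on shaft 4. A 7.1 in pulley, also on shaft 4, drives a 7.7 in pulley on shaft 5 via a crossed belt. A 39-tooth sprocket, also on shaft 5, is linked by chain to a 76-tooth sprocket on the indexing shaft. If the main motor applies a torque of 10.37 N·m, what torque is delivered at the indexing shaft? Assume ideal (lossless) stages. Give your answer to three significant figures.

Chain: ratio = 52/32 = 1.625; torque at shaft 2 = 10.37 × 1.625 = 16.851 N·m.
Gear mesh: ratio = 42/19 = 2.2105; torque at shaft 3 = 16.851 × 2.2105 = 37.25 N·m.
Gear mesh: ratio = 38/19 = 2; torque at shaft 4 = 37.25 × 2 = 74.5 N·m.
Belt: ratio = 7.7/7.1 = 1.0845; torque at shaft 5 = 74.5 × 1.0845 = 80.796 N·m.
Chain: ratio = 76/39 = 1.9487; torque at the indexing shaft = 80.796 × 1.9487 = 157.45 N·m.

157 N·m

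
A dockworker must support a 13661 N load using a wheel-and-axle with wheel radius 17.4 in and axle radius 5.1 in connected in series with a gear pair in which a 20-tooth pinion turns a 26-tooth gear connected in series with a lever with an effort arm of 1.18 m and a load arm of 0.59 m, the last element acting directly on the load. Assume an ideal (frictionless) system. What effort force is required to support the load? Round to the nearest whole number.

1540 N

Wheel-and-axle MA = R/r = 17.4/5.1 = 3.4118.
Gear pair MA = 26/20 = 1.3.
Lever MA = effort arm / load arm = 1.18/0.59 = 2.
Combined ideal MA = 3.4118 × 1.3 × 2 = 8.8706.
Effort = load / MA = 13661 / 8.8706 = 1540 N.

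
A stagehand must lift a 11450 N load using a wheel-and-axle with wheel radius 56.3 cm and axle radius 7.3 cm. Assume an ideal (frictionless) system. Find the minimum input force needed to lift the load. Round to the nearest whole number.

Wheel-and-axle MA = R/r = 56.3/7.3 = 7.7123.
Effort = load / MA = 11450 / 7.7123 = 1484.6 N.

1485 N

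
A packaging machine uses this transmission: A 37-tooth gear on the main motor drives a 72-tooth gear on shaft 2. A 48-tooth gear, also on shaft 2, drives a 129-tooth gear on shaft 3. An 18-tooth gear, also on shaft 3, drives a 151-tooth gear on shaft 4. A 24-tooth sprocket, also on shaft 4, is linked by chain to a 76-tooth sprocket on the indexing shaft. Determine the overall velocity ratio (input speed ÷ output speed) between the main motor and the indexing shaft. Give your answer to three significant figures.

139

Each stage contributes driven/driver: gear mesh 72/37 = 1.9459, gear mesh 129/48 = 2.6875, gear mesh 151/18 = 8.3889, chain 76/24 = 3.1667.
Overall: 1.9459 × 2.6875 × 8.3889 × 3.1667 = 138.93.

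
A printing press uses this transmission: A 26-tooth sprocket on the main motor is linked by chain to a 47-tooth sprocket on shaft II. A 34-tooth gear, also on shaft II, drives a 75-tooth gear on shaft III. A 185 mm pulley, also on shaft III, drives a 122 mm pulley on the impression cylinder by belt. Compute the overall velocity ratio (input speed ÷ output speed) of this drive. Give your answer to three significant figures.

Each stage contributes driven/driver: chain 47/26 = 1.8077, gear mesh 75/34 = 2.2059, belt 122/185 = 0.65946.
Overall: 1.8077 × 2.2059 × 0.65946 = 2.6296.

2.63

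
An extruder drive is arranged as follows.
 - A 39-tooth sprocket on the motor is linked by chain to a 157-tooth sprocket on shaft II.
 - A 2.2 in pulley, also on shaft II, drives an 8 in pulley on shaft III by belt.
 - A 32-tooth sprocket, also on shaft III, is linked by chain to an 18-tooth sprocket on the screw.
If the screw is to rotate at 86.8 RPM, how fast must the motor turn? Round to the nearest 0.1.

Overall ratio R = 4.0256 × 3.6364 × 0.5625 = 8.2343.
Required input speed = output speed × R = 86.8 × 8.2343 = 714.73 RPM.

714.7 RPM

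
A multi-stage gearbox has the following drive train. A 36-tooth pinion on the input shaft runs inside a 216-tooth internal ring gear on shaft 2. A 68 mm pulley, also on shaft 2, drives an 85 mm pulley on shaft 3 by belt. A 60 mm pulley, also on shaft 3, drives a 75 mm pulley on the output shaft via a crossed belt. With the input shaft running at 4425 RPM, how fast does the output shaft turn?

472 RPM

the input shaft → shaft 2 (internal gear, 216/36): 4425 ÷ 6 = 737.5 RPM
shaft 2 → shaft 3 (belt, 85/68): 737.5 ÷ 1.25 = 590 RPM
shaft 3 → the output shaft (belt, 75/60): 590 ÷ 1.25 = 472 RPM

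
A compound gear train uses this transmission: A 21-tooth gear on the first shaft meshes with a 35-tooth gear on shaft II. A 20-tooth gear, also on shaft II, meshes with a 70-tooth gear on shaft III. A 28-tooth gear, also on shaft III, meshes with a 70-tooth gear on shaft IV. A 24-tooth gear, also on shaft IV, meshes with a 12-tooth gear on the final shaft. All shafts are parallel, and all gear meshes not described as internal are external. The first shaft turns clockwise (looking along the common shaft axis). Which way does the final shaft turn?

the first shaft → shaft II: external mesh, 1 reversal → CCW.
shaft II → shaft III: external mesh, 1 reversal → CW.
shaft III → shaft IV: external mesh, 1 reversal → CCW.
shaft IV → the final shaft: external mesh, 1 reversal → CW.
4 reversals in total — an even number — so the final shaft turns the same way as the first shaft.

clockwise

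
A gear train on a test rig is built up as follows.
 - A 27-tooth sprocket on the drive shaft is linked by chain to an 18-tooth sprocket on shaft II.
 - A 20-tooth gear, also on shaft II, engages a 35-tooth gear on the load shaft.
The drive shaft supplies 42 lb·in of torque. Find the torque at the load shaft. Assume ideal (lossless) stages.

49 lb·in

Chain: ratio = 18/27 = 0.66667; torque at shaft II = 42 × 0.66667 = 28 lb·in.
Gear mesh: ratio = 35/20 = 1.75; torque at the load shaft = 28 × 1.75 = 49 lb·in.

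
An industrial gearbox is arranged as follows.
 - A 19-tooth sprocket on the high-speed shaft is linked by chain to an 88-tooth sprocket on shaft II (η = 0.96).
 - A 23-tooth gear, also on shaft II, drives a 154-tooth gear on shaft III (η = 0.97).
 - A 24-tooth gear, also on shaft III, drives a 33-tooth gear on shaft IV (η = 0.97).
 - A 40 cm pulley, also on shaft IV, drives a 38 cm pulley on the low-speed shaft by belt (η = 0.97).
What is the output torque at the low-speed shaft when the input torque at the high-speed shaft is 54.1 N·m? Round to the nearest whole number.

chain 88/19 = 4.6316 → τ = 54.1·4.6316·0.96 = 240.55 N·m
gear mesh 154/23 = 6.6957 → τ = 240.55·6.6957·0.97 = 1562.3 N·m
gear mesh 33/24 = 1.375 → τ = 1562.3·1.375·0.97 = 2083.7 N·m
belt 38/40 = 0.95 → τ = 2083.7·0.95·0.97 = 1920.1 N·m

1920 N·m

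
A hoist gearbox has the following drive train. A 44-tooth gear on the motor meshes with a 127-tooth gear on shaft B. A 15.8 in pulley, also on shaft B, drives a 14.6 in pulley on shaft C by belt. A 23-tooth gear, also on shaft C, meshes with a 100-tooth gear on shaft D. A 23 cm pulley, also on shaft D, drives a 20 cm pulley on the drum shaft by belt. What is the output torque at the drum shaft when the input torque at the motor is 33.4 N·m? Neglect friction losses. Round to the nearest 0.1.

Gear mesh: ratio = 127/44 = 2.8864; torque at shaft B = 33.4 × 2.8864 = 96.405 N·m.
Belt: ratio = 14.6/15.8 = 0.92405; torque at shaft C = 96.405 × 0.92405 = 89.083 N·m.
Gear mesh: ratio = 100/23 = 4.3478; torque at shaft D = 89.083 × 4.3478 = 387.32 N·m.
Belt: ratio = 20/23 = 0.86957; torque at the drum shaft = 387.32 × 0.86957 = 336.8 N·m.

336.8 N·m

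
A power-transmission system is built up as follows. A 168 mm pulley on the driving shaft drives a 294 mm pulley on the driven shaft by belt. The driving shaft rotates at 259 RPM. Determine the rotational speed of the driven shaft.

Belt: ratio = 294/168 = 1.75, so the driven shaft turns at 259 / 1.75 = 148 RPM.

148 RPM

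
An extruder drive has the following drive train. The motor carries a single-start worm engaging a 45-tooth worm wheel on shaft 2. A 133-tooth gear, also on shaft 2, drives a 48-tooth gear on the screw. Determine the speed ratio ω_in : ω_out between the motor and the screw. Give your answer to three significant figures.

Each stage contributes driven/driver: worm 45/1 = 45, gear mesh 48/133 = 0.3609.
Overall: 45 × 0.3609 = 16.241.

16.2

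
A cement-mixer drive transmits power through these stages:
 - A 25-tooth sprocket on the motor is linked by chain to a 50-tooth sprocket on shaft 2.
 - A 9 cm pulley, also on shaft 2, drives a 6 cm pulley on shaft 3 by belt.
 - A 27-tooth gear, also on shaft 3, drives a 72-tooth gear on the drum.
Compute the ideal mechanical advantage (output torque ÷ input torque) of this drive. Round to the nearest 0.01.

3.56

Each stage contributes driven/driver: chain 50/25 = 2, belt 6/9 = 0.66667, gear mesh 72/27 = 2.6667.
Overall: 2 × 0.66667 × 2.6667 = 3.5556.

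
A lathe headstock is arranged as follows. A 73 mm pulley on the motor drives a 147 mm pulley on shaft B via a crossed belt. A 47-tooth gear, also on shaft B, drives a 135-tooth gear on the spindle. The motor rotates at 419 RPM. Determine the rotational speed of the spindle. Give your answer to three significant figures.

the motor → shaft B (belt, 147/73): 419 ÷ 2.0137 = 208.07 RPM
shaft B → the spindle (gear mesh, 135/47): 208.07 ÷ 2.8723 = 72.441 RPM

72.4 RPM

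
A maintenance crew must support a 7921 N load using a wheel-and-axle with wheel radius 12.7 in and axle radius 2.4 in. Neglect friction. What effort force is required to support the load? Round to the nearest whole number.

Wheel-and-axle MA = R/r = 12.7/2.4 = 5.2917.
Effort = load / MA = 7921 / 5.2917 = 1496.9 N.

1497 N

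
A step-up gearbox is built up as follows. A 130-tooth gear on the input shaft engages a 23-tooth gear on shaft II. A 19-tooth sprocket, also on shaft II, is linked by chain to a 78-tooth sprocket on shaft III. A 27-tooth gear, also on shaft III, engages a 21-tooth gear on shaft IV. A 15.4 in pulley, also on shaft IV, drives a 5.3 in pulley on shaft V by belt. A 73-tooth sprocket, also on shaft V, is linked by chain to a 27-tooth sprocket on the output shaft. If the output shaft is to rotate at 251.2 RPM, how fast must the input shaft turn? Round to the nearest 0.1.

18.1 RPM

Overall ratio R = 0.17692 × 4.1053 × 0.77778 × 0.34416 × 0.36986 = 0.071908.
Required input speed = output speed × R = 251.2 × 0.071908 = 18.063 RPM.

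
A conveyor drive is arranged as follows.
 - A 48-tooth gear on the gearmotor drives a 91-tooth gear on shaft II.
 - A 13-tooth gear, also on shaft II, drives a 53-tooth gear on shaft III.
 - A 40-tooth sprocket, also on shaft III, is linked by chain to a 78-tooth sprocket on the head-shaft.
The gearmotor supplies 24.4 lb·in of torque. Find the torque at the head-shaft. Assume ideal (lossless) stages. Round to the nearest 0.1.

Gear mesh: ratio = 91/48 = 1.8958; torque at shaft II = 24.4 × 1.8958 = 46.258 lb·in.
Gear mesh: ratio = 53/13 = 4.0769; torque at shaft III = 46.258 × 4.0769 = 188.59 lb·in.
Chain: ratio = 78/40 = 1.95; torque at the head-shaft = 188.59 × 1.95 = 367.75 lb·in.

367.8 lb·in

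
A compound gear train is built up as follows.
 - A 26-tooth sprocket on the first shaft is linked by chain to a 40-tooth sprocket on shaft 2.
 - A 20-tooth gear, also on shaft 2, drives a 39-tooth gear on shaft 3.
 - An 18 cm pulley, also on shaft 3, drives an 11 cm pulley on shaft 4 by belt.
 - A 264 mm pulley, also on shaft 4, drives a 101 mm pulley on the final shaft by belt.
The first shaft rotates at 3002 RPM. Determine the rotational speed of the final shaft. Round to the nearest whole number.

4280 RPM

chain 40/26 = 1.5385 → 3002/1.5385 = 1951.3 RPM
gear mesh 39/20 = 1.95 → 1951.3/1.95 = 1000.7 RPM
belt 11/18 = 0.61111 → 1000.7/0.61111 = 1637.5 RPM
belt 101/264 = 0.38258 → 1637.5/0.38258 = 4280.1 RPM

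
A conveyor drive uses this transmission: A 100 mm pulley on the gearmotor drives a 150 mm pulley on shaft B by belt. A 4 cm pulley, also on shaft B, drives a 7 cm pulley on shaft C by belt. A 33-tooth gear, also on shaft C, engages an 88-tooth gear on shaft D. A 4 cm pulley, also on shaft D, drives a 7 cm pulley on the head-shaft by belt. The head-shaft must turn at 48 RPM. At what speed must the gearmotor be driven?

588 RPM

Overall ratio R = 1.5 × 1.75 × 2.6667 × 1.75 = 12.25.
Required input speed = output speed × R = 48 × 12.25 = 588 RPM.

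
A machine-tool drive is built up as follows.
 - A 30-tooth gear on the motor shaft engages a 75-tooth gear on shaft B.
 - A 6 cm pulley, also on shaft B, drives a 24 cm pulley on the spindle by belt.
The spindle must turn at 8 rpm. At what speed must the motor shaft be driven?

80 rpm

Overall ratio R = 2.5 × 4 = 10.
Required input speed = output speed × R = 8 × 10 = 80 rpm.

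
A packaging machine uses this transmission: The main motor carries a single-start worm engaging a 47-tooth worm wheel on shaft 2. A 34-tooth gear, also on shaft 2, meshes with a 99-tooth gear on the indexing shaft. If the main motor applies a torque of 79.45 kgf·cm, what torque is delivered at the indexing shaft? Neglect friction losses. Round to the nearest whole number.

worm 47/1 = 47 → τ = 79.45·47 = 3734.2 kgf·cm
gear mesh 99/34 = 2.9118 → τ = 3734.2·2.9118 = 10873 kgf·cm

10873 kgf·cm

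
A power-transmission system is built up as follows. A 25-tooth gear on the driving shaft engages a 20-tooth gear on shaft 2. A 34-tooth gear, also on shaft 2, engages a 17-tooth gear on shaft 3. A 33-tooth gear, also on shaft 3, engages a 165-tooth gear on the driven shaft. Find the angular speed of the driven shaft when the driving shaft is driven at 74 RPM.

37 RPM

the driving shaft → shaft 2 (gear mesh, 20/25): 74 ÷ 0.8 = 92.5 RPM
shaft 2 → shaft 3 (gear mesh, 17/34): 92.5 ÷ 0.5 = 185 RPM
shaft 3 → the driven shaft (gear mesh, 165/33): 185 ÷ 5 = 37 RPM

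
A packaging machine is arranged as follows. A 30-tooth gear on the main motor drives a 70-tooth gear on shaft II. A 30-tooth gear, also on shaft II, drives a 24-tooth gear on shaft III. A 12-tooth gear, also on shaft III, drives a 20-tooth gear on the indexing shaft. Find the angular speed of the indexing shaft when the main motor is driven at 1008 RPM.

Gear mesh: ratio = 70/30 = 2.3333, so shaft II turns at 1008 / 2.3333 = 432 RPM.
Gear mesh: ratio = 24/30 = 0.8, so shaft III turns at 432 / 0.8 = 540 RPM.
Gear mesh: ratio = 20/12 = 1.6667, so the indexing shaft turns at 540 / 1.6667 = 324 RPM.

324 RPM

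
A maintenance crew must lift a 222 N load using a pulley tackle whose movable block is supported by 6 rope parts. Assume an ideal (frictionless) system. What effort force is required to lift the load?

Block-and-tackle MA = number of supporting rope parts = 6.
Effort = load / MA = 222 / 6 = 37 N.

37 N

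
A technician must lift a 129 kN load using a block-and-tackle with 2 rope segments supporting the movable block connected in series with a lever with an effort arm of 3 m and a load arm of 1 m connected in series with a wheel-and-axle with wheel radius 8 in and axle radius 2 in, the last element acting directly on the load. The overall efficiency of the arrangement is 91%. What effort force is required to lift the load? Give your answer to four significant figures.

Block-and-tackle MA = number of supporting rope parts = 2.
Lever MA = effort arm / load arm = 3/1 = 3.
Wheel-and-axle MA = R/r = 8/2 = 4.
Combined ideal MA = 2 × 3 × 4 = 24.
Actual MA = 24 × 0.91 = 21.84.
Effort = load / actual MA = 129 / 21.84 = 5.9066 kN.

5.907 kN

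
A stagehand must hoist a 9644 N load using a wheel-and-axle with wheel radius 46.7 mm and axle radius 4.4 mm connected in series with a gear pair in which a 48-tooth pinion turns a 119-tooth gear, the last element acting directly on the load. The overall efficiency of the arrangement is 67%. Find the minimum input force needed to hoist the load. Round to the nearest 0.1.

Wheel-and-axle MA = R/r = 46.7/4.4 = 10.614.
Gear pair MA = 119/48 = 2.4792.
Combined ideal MA = 10.614 × 2.4792 = 26.313.
Actual MA = 26.313 × 0.67 = 17.63.
Effort = load / actual MA = 9644 / 17.63 = 547.03 N.

547.0 N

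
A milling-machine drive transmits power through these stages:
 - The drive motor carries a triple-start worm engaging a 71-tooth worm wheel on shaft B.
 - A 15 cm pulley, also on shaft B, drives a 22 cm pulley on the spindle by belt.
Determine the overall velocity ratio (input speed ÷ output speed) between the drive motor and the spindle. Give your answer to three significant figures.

Each stage contributes driven/driver: worm 71/3 = 23.667, belt 22/15 = 1.4667.
Overall: 23.667 × 1.4667 = 34.711.

34.7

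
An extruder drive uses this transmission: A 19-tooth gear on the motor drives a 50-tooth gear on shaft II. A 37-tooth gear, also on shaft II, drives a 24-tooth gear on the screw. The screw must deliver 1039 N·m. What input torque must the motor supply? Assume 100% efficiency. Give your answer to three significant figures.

609 N·m

Overall ratio R = 2.6316 × 0.64865 = 1.707.
Input torque = output torque / R = 1039 / 1.707 = 608.68 N·m.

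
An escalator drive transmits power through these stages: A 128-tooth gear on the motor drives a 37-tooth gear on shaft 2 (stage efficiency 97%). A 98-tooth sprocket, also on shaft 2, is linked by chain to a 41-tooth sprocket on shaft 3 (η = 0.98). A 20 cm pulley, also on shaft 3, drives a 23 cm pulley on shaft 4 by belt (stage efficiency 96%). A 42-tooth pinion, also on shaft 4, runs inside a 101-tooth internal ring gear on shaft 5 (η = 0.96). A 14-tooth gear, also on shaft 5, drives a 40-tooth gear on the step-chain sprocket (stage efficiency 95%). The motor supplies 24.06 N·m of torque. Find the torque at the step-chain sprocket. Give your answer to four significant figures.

gear mesh 37/128 = 0.28906 → τ = 24.06·0.28906·0.97 = 6.7462 N·m
chain 41/98 = 0.41837 → τ = 6.7462·0.41837·0.98 = 2.7659 N·m
belt 23/20 = 1.15 → τ = 2.7659·1.15·0.96 = 3.0536 N·m
internal gear 101/42 = 2.4048 → τ = 3.0536·2.4048·0.96 = 7.0495 N·m
gear mesh 40/14 = 2.8571 → τ = 7.0495·2.8571·0.95 = 19.134 N·m

19.13 N·m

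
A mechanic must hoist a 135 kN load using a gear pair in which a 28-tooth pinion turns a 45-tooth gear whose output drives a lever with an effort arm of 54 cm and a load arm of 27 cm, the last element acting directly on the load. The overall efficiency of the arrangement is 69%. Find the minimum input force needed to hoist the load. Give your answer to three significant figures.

60.9 kN

Gear pair MA = 45/28 = 1.6071.
Lever MA = effort arm / load arm = 54/27 = 2.
Combined ideal MA = 1.6071 × 2 = 3.2143.
Actual MA = 3.2143 × 0.69 = 2.2179.
Effort = load / actual MA = 135 / 2.2179 = 60.87 kN.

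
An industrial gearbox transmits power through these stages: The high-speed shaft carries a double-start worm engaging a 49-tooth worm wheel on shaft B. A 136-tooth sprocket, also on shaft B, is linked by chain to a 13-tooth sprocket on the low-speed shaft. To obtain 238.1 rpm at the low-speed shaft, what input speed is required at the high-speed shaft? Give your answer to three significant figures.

558 rpm

Overall ratio R = 24.5 × 0.095588 = 2.3419.
Required input speed = output speed × R = 238.1 × 2.3419 = 557.61 rpm.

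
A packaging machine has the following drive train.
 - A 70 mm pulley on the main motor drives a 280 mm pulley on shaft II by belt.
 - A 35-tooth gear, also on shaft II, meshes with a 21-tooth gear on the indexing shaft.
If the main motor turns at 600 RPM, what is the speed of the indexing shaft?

Belt: ratio = 280/70 = 4, so shaft II turns at 600 / 4 = 150 RPM.
Gear mesh: ratio = 21/35 = 0.6, so the indexing shaft turns at 150 / 0.6 = 250 RPM.

250 RPM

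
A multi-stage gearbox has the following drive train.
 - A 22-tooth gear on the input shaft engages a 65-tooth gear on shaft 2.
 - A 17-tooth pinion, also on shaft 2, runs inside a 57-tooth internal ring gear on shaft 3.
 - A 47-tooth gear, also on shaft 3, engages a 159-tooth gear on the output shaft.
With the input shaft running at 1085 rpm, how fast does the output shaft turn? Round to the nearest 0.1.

32.4 rpm

Gear mesh: ratio = 65/22 = 2.9545, so shaft 2 turns at 1085 / 2.9545 = 367.23 rpm.
Internal gear: ratio = 57/17 = 3.3529, so shaft 3 turns at 367.23 / 3.3529 = 109.52 rpm.
Gear mesh: ratio = 159/47 = 3.383, so the output shaft turns at 109.52 / 3.383 = 32.375 rpm.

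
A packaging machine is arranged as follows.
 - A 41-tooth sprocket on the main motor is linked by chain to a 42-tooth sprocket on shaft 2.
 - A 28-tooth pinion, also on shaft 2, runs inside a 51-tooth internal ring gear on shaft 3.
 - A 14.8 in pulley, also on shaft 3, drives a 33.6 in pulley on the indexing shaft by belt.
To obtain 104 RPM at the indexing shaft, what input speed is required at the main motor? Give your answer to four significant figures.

440.5 RPM

Overall ratio R = 1.0244 × 1.8214 × 2.2703 = 4.236.
Required input speed = output speed × R = 104 × 4.236 = 440.54 RPM.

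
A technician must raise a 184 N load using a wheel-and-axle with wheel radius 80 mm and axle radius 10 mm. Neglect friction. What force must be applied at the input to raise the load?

Wheel-and-axle MA = R/r = 80/10 = 8.
Effort = load / MA = 184 / 8 = 23 N.

23 N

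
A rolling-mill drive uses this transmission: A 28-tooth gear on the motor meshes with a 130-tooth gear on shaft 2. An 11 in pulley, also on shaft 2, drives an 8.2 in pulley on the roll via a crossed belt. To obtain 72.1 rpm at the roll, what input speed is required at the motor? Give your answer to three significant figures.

Overall ratio R = 4.6429 × 0.74545 = 3.461.
Required input speed = output speed × R = 72.1 × 3.461 = 249.54 rpm.

250 rpm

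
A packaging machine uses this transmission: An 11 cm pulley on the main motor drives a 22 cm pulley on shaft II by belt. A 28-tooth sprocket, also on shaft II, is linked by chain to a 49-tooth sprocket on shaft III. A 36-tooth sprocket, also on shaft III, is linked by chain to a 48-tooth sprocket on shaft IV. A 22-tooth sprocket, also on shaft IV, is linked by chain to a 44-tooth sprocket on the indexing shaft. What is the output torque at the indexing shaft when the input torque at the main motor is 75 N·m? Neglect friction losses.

700 N·m

After the belt (22/11): 75 × 2 = 150 N·m
After the chain (49/28): 150 × 1.75 = 262.5 N·m
After the chain (48/36): 262.5 × 1.3333 = 350 N·m
After the chain (44/22): 350 × 2 = 700 N·m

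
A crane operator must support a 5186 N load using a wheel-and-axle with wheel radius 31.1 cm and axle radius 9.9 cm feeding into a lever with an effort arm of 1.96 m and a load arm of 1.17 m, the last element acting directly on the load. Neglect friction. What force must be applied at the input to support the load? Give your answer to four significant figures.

Wheel-and-axle MA = R/r = 31.1/9.9 = 3.1414.
Lever MA = effort arm / load arm = 1.96/1.17 = 1.6752.
Combined ideal MA = 3.1414 × 1.6752 = 5.2625.
Effort = load / MA = 5186 / 5.2625 = 985.46 N.

985.5 N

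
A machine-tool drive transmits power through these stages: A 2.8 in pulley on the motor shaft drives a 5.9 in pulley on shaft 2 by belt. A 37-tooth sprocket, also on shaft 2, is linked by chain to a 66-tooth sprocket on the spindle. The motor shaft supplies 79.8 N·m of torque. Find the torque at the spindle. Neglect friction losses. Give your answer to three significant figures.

300 N·m

belt 5.9/2.8 = 2.1071 → τ = 79.8·2.1071 = 168.15 N·m
chain 66/37 = 1.7838 → τ = 168.15·1.7838 = 299.94 N·m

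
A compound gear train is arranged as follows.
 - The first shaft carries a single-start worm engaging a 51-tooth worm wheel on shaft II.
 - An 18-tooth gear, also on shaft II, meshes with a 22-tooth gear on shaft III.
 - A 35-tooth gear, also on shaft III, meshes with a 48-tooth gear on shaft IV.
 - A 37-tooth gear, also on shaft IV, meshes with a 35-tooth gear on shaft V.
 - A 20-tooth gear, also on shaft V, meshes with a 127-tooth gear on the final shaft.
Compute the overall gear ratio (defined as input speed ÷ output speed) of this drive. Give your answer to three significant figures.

Each stage contributes driven/driver: worm 51/1 = 51, gear mesh 22/18 = 1.2222, gear mesh 48/35 = 1.3714, gear mesh 35/37 = 0.94595, gear mesh 127/20 = 6.35.
Overall: 51 × 1.2222 × 1.3714 × 0.94595 × 6.35 = 513.49.

513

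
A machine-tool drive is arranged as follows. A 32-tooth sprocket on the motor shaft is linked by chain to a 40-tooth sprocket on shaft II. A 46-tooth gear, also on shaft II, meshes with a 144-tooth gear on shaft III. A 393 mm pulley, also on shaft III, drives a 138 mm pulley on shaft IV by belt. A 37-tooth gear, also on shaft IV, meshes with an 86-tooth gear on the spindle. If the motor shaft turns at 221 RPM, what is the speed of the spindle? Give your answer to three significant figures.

Chain: ratio = 40/32 = 1.25, so shaft II turns at 221 / 1.25 = 176.8 RPM.
Gear mesh: ratio = 144/46 = 3.1304, so shaft III turns at 176.8 / 3.1304 = 56.478 RPM.
Belt: ratio = 138/393 = 0.35115, so shaft IV turns at 56.478 / 0.35115 = 160.84 RPM.
Gear mesh: ratio = 86/37 = 2.3243, so the spindle turns at 160.84 / 2.3243 = 69.198 RPM.

69.2 RPM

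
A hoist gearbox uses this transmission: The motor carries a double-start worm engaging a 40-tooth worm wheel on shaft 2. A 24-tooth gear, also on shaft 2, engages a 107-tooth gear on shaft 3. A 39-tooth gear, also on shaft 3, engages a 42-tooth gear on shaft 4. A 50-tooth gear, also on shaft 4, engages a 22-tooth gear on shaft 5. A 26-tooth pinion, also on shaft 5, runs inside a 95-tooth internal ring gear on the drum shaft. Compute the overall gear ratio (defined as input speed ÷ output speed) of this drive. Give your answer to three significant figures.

154

Each stage contributes driven/driver: worm 40/2 = 20, gear mesh 107/24 = 4.4583, gear mesh 42/39 = 1.0769, gear mesh 22/50 = 0.44, internal gear 95/26 = 3.6538.
Overall: 20 × 4.4583 × 1.0769 × 0.44 × 3.6538 = 154.38.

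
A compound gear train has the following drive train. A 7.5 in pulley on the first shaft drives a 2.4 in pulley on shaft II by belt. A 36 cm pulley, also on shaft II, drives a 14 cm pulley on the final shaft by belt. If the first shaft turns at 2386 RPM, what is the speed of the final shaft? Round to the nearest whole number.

Belt: ratio = 2.4/7.5 = 0.32, so shaft II turns at 2386 / 0.32 = 7456.2 RPM.
Belt: ratio = 14/36 = 0.38889, so the final shaft turns at 7456.2 / 0.38889 = 19173 RPM.

19173 RPM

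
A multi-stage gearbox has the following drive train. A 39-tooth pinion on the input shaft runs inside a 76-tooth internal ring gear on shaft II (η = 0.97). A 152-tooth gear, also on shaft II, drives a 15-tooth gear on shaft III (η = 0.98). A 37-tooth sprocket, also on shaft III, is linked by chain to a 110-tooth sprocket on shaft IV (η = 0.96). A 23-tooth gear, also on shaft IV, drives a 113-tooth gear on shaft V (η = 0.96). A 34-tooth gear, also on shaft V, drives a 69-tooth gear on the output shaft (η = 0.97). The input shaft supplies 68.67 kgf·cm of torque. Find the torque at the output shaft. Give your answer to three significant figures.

Internal gear: ratio = 76/39 = 1.9487; torque at shaft II = 68.67 × 1.9487 × 0.97 = 129.8 kgf·cm.
Gear mesh: ratio = 15/152 = 0.098684; torque at shaft III = 129.8 × 0.098684 × 0.98 = 12.553 kgf·cm.
Chain: ratio = 110/37 = 2.973; torque at shaft IV = 12.553 × 2.973 × 0.96 = 35.828 kgf·cm.
Gear mesh: ratio = 113/23 = 4.913; torque at shaft V = 35.828 × 4.913 × 0.96 = 168.98 kgf·cm.
Gear mesh: ratio = 69/34 = 2.0294; torque at the output shaft = 168.98 × 2.0294 × 0.97 = 332.65 kgf·cm.

333 kgf·cm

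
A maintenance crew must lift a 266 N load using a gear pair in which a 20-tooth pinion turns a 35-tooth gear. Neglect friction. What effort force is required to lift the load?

Gear pair MA = 35/20 = 1.75.
Effort = load / MA = 266 / 1.75 = 152 N.

152 N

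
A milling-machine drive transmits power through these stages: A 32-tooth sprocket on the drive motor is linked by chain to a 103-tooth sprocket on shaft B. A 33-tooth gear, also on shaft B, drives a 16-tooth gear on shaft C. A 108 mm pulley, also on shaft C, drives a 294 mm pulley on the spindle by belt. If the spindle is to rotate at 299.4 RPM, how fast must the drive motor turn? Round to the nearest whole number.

1272 RPM

Overall ratio R = 3.2188 × 0.48485 × 2.7222 = 4.2483.
Required input speed = output speed × R = 299.4 × 4.2483 = 1271.9 RPM.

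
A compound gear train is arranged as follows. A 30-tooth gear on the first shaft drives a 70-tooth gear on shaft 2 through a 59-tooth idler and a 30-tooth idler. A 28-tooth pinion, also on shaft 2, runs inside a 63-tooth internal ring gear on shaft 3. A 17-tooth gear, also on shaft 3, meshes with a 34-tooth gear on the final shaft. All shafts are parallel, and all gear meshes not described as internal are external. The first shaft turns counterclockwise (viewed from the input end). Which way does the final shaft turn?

the first shaft → shaft 2: driver → idler → idler → driven is 3 external meshes, 3 reversals → CW.
shaft 2 → shaft 3: internal mesh, same direction → CW.
shaft 3 → the final shaft: external mesh, 1 reversal → CCW.
4 reversals in total — an even number — so the final shaft turns the same way as the first shaft.

counterclockwise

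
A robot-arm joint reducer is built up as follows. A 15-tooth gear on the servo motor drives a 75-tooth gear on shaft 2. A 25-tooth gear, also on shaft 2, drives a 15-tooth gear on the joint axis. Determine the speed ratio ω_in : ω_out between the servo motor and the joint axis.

3

Each stage contributes driven/driver: gear mesh 75/15 = 5, gear mesh 15/25 = 0.6.
Overall: 5 × 0.6 = 3.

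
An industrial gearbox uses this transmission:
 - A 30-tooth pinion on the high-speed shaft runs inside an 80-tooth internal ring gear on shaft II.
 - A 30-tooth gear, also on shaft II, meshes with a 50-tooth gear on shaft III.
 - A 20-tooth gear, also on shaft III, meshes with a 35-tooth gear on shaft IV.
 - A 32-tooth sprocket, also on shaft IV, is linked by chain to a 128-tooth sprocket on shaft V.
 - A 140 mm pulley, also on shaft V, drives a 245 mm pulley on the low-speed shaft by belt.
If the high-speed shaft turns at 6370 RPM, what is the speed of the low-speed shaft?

117 RPM

the high-speed shaft → shaft II (internal gear, 80/30): 6370 ÷ 2.6667 = 2388.8 RPM
shaft II → shaft III (gear mesh, 50/30): 2388.8 ÷ 1.6667 = 1433.2 RPM
shaft III → shaft IV (gear mesh, 35/20): 1433.2 ÷ 1.75 = 819 RPM
shaft IV → shaft V (chain, 128/32): 819 ÷ 4 = 204.75 RPM
shaft V → the low-speed shaft (belt, 245/140): 204.75 ÷ 1.75 = 117 RPM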